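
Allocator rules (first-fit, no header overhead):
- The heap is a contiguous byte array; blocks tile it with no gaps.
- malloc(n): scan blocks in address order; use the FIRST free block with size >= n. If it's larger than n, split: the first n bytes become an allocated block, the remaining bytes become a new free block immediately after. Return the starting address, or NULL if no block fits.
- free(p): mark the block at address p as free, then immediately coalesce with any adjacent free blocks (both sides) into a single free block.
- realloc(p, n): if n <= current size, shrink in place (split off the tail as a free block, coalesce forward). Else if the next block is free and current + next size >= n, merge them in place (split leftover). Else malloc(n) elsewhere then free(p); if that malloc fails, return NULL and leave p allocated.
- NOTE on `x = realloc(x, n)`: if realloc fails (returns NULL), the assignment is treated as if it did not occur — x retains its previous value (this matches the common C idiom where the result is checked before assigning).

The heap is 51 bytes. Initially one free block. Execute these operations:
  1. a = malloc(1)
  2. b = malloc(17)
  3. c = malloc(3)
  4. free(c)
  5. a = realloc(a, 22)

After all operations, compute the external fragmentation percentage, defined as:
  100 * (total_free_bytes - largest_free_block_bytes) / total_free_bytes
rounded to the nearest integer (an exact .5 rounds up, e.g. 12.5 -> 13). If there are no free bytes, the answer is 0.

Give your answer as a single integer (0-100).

Op 1: a = malloc(1) -> a = 0; heap: [0-0 ALLOC][1-50 FREE]
Op 2: b = malloc(17) -> b = 1; heap: [0-0 ALLOC][1-17 ALLOC][18-50 FREE]
Op 3: c = malloc(3) -> c = 18; heap: [0-0 ALLOC][1-17 ALLOC][18-20 ALLOC][21-50 FREE]
Op 4: free(c) -> (freed c); heap: [0-0 ALLOC][1-17 ALLOC][18-50 FREE]
Op 5: a = realloc(a, 22) -> a = 18; heap: [0-0 FREE][1-17 ALLOC][18-39 ALLOC][40-50 FREE]
Free blocks: [1 11] total_free=12 largest=11 -> 100*(12-11)/12 = 100/12 ≈ 8.333 -> rounds to 8

Answer: 8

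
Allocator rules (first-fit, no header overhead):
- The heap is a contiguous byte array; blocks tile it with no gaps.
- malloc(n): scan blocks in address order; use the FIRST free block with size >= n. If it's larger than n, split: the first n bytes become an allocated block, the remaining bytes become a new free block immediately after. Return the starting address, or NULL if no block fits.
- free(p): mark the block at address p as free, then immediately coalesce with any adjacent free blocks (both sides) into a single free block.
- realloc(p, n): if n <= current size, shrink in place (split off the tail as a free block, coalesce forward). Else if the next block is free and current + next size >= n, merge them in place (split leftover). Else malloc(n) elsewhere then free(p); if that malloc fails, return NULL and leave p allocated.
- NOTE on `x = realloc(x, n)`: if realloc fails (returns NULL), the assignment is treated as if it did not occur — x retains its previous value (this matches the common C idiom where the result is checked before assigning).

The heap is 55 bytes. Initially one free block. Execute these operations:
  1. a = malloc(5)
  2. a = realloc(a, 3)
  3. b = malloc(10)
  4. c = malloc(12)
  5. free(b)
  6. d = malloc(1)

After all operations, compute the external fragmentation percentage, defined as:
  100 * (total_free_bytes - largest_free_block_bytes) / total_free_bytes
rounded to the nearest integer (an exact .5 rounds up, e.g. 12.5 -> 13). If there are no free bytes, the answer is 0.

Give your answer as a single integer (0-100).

Op 1: a = malloc(5) -> a = 0; heap: [0-4 ALLOC][5-54 FREE]
Op 2: a = realloc(a, 3) -> a = 0; heap: [0-2 ALLOC][3-54 FREE]
Op 3: b = malloc(10) -> b = 3; heap: [0-2 ALLOC][3-12 ALLOC][13-54 FREE]
Op 4: c = malloc(12) -> c = 13; heap: [0-2 ALLOC][3-12 ALLOC][13-24 ALLOC][25-54 FREE]
Op 5: free(b) -> (freed b); heap: [0-2 ALLOC][3-12 FREE][13-24 ALLOC][25-54 FREE]
Op 6: d = malloc(1) -> d = 3; heap: [0-2 ALLOC][3-3 ALLOC][4-12 FREE][13-24 ALLOC][25-54 FREE]
Free blocks: [9 30] total_free=39 largest=30 -> 100*(39-30)/39 = 900/39 ≈ 23.077 -> rounds to 23

Answer: 23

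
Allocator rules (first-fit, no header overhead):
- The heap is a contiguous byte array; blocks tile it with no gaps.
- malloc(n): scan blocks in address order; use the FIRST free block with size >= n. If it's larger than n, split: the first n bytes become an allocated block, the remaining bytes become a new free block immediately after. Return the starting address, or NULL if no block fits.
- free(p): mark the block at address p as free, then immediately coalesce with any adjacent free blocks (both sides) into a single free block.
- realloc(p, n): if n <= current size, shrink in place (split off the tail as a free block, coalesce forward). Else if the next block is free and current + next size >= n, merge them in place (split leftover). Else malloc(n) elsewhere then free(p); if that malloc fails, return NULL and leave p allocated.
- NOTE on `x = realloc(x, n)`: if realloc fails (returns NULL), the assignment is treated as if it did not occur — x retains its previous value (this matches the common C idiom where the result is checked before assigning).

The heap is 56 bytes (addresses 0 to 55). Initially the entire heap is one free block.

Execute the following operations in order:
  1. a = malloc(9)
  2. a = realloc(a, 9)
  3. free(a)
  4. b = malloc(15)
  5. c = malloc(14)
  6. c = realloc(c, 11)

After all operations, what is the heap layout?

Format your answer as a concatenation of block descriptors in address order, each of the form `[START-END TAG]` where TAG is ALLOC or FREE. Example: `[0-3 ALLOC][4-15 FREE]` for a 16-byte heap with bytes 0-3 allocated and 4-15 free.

Answer: [0-14 ALLOC][15-25 ALLOC][26-55 FREE]

Derivation:
Op 1: a = malloc(9) -> a = 0; heap: [0-8 ALLOC][9-55 FREE]
Op 2: a = realloc(a, 9) -> a = 0; heap: [0-8 ALLOC][9-55 FREE]
Op 3: free(a) -> (freed a); heap: [0-55 FREE]
Op 4: b = malloc(15) -> b = 0; heap: [0-14 ALLOC][15-55 FREE]
Op 5: c = malloc(14) -> c = 15; heap: [0-14 ALLOC][15-28 ALLOC][29-55 FREE]
Op 6: c = realloc(c, 11) -> c = 15; heap: [0-14 ALLOC][15-25 ALLOC][26-55 FREE]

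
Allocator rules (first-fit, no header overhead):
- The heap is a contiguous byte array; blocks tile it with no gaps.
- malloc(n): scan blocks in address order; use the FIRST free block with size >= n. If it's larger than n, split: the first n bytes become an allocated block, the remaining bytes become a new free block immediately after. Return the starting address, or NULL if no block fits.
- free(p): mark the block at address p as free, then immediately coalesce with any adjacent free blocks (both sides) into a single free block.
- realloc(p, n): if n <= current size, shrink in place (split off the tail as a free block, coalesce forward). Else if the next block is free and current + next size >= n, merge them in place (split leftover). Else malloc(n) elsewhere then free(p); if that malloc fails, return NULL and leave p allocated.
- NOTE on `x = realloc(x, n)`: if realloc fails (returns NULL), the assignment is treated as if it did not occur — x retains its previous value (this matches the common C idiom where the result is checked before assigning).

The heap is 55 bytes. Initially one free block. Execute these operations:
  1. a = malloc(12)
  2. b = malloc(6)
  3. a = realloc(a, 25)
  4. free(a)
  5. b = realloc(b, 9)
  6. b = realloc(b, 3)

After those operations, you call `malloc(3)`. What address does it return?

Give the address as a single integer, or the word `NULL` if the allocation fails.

Answer: 0

Derivation:
Op 1: a = malloc(12) -> a = 0; heap: [0-11 ALLOC][12-54 FREE]
Op 2: b = malloc(6) -> b = 12; heap: [0-11 ALLOC][12-17 ALLOC][18-54 FREE]
Op 3: a = realloc(a, 25) -> a = 18; heap: [0-11 FREE][12-17 ALLOC][18-42 ALLOC][43-54 FREE]
Op 4: free(a) -> (freed a); heap: [0-11 FREE][12-17 ALLOC][18-54 FREE]
Op 5: b = realloc(b, 9) -> b = 12; heap: [0-11 FREE][12-20 ALLOC][21-54 FREE]
Op 6: b = realloc(b, 3) -> b = 12; heap: [0-11 FREE][12-14 ALLOC][15-54 FREE]
malloc(3): first-fit scan over [0-11 FREE][12-14 ALLOC][15-54 FREE] -> 0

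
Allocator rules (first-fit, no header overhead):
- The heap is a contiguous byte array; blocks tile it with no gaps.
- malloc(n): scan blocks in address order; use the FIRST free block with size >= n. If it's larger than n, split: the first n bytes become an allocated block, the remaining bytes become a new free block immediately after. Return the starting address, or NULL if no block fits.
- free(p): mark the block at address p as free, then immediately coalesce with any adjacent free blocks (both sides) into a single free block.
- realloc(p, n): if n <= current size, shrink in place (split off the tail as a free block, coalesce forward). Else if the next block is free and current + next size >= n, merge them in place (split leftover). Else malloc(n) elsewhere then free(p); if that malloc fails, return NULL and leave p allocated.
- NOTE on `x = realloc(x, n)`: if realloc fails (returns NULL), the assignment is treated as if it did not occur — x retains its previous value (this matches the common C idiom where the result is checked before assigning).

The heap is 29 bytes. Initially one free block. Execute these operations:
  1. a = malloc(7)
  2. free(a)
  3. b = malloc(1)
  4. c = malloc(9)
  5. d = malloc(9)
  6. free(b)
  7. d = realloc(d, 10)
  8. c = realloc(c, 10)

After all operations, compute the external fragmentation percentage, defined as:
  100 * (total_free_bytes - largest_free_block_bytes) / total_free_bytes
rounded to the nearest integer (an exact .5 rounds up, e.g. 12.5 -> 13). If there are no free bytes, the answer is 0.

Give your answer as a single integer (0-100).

Op 1: a = malloc(7) -> a = 0; heap: [0-6 ALLOC][7-28 FREE]
Op 2: free(a) -> (freed a); heap: [0-28 FREE]
Op 3: b = malloc(1) -> b = 0; heap: [0-0 ALLOC][1-28 FREE]
Op 4: c = malloc(9) -> c = 1; heap: [0-0 ALLOC][1-9 ALLOC][10-28 FREE]
Op 5: d = malloc(9) -> d = 10; heap: [0-0 ALLOC][1-9 ALLOC][10-18 ALLOC][19-28 FREE]
Op 6: free(b) -> (freed b); heap: [0-0 FREE][1-9 ALLOC][10-18 ALLOC][19-28 FREE]
Op 7: d = realloc(d, 10) -> d = 10; heap: [0-0 FREE][1-9 ALLOC][10-19 ALLOC][20-28 FREE]
Op 8: c = realloc(c, 10) -> NULL (c unchanged); heap: [0-0 FREE][1-9 ALLOC][10-19 ALLOC][20-28 FREE]
Free blocks: [1 9] total_free=10 largest=9 -> 100*(10-9)/10 = 100/10 = 10

Answer: 10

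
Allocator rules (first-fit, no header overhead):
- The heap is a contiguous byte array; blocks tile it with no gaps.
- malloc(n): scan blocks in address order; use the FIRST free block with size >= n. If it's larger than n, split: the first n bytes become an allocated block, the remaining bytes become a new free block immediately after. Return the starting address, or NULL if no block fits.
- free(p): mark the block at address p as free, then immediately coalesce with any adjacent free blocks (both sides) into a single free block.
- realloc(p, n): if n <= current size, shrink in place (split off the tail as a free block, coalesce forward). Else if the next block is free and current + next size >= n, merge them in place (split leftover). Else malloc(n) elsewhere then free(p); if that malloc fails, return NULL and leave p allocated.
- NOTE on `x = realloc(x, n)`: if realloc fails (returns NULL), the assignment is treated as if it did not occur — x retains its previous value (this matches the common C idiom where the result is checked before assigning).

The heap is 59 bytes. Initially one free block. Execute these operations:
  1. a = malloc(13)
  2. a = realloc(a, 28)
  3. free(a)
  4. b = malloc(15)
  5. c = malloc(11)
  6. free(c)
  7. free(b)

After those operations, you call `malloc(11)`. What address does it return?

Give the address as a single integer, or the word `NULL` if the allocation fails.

Answer: 0

Derivation:
Op 1: a = malloc(13) -> a = 0; heap: [0-12 ALLOC][13-58 FREE]
Op 2: a = realloc(a, 28) -> a = 0; heap: [0-27 ALLOC][28-58 FREE]
Op 3: free(a) -> (freed a); heap: [0-58 FREE]
Op 4: b = malloc(15) -> b = 0; heap: [0-14 ALLOC][15-58 FREE]
Op 5: c = malloc(11) -> c = 15; heap: [0-14 ALLOC][15-25 ALLOC][26-58 FREE]
Op 6: free(c) -> (freed c); heap: [0-14 ALLOC][15-58 FREE]
Op 7: free(b) -> (freed b); heap: [0-58 FREE]
malloc(11): first-fit scan over [0-58 FREE] -> 0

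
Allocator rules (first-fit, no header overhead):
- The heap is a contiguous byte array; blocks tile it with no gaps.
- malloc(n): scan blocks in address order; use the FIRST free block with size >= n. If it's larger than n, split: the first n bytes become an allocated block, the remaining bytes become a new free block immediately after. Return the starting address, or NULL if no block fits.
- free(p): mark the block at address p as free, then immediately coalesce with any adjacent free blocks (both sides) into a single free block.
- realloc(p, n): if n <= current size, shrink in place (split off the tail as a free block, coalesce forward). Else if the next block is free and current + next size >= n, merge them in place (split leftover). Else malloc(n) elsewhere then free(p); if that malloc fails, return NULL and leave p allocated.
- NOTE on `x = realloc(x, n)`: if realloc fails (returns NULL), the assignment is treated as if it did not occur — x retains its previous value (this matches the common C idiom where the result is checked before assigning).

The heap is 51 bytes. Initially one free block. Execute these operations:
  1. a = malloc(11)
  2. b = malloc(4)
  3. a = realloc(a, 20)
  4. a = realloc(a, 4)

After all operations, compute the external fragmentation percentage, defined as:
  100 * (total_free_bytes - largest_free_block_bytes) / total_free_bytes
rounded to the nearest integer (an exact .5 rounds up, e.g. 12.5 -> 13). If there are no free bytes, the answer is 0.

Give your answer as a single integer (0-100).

Op 1: a = malloc(11) -> a = 0; heap: [0-10 ALLOC][11-50 FREE]
Op 2: b = malloc(4) -> b = 11; heap: [0-10 ALLOC][11-14 ALLOC][15-50 FREE]
Op 3: a = realloc(a, 20) -> a = 15; heap: [0-10 FREE][11-14 ALLOC][15-34 ALLOC][35-50 FREE]
Op 4: a = realloc(a, 4) -> a = 15; heap: [0-10 FREE][11-14 ALLOC][15-18 ALLOC][19-50 FREE]
Free blocks: [11 32] total_free=43 largest=32 -> 100*(43-32)/43 = 1100/43 ≈ 25.581 -> rounds to 26

Answer: 26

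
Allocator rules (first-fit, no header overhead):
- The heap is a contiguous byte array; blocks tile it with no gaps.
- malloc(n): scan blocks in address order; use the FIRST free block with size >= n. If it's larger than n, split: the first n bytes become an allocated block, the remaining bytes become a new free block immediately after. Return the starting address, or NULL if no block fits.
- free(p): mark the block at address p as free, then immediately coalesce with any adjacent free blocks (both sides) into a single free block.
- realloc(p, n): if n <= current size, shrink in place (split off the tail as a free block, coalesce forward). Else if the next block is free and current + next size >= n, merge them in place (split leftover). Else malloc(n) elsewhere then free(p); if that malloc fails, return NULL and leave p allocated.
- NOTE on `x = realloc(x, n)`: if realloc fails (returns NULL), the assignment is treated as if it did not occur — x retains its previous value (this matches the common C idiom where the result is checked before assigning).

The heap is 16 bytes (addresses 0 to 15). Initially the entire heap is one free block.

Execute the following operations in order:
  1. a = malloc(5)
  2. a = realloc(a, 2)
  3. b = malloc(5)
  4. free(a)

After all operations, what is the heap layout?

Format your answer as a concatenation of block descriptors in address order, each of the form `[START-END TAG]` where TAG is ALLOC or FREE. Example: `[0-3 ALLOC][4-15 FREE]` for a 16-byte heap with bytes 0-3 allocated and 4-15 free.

Op 1: a = malloc(5) -> a = 0; heap: [0-4 ALLOC][5-15 FREE]
Op 2: a = realloc(a, 2) -> a = 0; heap: [0-1 ALLOC][2-15 FREE]
Op 3: b = malloc(5) -> b = 2; heap: [0-1 ALLOC][2-6 ALLOC][7-15 FREE]
Op 4: free(a) -> (freed a); heap: [0-1 FREE][2-6 ALLOC][7-15 FREE]

Answer: [0-1 FREE][2-6 ALLOC][7-15 FREE]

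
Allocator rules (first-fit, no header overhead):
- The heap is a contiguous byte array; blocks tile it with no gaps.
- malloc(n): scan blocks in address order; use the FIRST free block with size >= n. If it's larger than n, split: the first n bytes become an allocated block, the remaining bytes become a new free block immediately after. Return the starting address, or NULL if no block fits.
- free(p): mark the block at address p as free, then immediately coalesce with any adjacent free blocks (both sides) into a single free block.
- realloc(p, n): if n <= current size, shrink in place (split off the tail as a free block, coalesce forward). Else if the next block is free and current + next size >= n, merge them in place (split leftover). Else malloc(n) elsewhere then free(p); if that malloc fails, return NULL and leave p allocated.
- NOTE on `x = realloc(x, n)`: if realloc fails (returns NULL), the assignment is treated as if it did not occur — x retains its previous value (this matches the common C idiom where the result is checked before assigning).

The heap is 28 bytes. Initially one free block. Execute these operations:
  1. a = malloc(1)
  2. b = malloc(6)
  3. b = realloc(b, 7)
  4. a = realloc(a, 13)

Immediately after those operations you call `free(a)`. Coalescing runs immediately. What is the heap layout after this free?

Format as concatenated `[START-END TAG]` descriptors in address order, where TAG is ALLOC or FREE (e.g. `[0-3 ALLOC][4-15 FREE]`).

Answer: [0-0 FREE][1-7 ALLOC][8-27 FREE]

Derivation:
Op 1: a = malloc(1) -> a = 0; heap: [0-0 ALLOC][1-27 FREE]
Op 2: b = malloc(6) -> b = 1; heap: [0-0 ALLOC][1-6 ALLOC][7-27 FREE]
Op 3: b = realloc(b, 7) -> b = 1; heap: [0-0 ALLOC][1-7 ALLOC][8-27 FREE]
Op 4: a = realloc(a, 13) -> a = 8; heap: [0-0 FREE][1-7 ALLOC][8-20 ALLOC][21-27 FREE]
free(a): a = 8 -> block [8-20 ALLOC]; mark free, coalesce with adjacent free neighbors -> [0-0 FREE][1-7 ALLOC][8-27 FREE]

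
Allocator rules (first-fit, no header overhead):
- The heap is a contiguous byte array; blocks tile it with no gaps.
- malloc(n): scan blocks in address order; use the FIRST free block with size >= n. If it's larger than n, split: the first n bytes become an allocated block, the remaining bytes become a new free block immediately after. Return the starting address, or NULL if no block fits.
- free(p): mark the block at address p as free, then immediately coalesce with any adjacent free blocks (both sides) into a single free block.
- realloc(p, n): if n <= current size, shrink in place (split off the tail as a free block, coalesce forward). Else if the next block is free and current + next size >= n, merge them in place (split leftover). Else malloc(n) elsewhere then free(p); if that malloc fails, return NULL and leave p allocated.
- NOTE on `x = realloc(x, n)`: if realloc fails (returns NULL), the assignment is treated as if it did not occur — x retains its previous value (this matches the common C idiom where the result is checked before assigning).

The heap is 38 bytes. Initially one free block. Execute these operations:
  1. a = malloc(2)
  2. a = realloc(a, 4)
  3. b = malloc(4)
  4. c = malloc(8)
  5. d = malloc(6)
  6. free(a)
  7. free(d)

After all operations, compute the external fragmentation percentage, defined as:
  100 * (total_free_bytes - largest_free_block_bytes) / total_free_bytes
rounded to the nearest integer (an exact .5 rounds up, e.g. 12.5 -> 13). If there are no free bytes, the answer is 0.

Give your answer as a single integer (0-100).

Answer: 15

Derivation:
Op 1: a = malloc(2) -> a = 0; heap: [0-1 ALLOC][2-37 FREE]
Op 2: a = realloc(a, 4) -> a = 0; heap: [0-3 ALLOC][4-37 FREE]
Op 3: b = malloc(4) -> b = 4; heap: [0-3 ALLOC][4-7 ALLOC][8-37 FREE]
Op 4: c = malloc(8) -> c = 8; heap: [0-3 ALLOC][4-7 ALLOC][8-15 ALLOC][16-37 FREE]
Op 5: d = malloc(6) -> d = 16; heap: [0-3 ALLOC][4-7 ALLOC][8-15 ALLOC][16-21 ALLOC][22-37 FREE]
Op 6: free(a) -> (freed a); heap: [0-3 FREE][4-7 ALLOC][8-15 ALLOC][16-21 ALLOC][22-37 FREE]
Op 7: free(d) -> (freed d); heap: [0-3 FREE][4-7 ALLOC][8-15 ALLOC][16-37 FREE]
Free blocks: [4 22] total_free=26 largest=22 -> 100*(26-22)/26 = 400/26 ≈ 15.385 -> rounds to 15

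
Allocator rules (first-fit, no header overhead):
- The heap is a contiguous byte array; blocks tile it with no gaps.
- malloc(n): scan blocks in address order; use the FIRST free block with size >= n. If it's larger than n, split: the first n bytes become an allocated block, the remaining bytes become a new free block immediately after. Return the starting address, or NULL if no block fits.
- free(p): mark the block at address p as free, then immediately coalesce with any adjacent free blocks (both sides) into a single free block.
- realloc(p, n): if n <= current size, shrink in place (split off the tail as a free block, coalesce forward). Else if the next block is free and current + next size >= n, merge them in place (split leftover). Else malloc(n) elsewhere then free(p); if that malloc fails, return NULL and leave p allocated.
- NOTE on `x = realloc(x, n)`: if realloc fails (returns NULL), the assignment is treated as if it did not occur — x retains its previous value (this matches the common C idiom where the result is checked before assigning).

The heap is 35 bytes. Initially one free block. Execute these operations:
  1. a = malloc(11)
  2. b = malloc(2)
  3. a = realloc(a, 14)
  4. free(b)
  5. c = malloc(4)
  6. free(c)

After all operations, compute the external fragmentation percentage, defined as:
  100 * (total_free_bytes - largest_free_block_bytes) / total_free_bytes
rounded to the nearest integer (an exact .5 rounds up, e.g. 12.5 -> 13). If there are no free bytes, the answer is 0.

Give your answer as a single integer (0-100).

Answer: 38

Derivation:
Op 1: a = malloc(11) -> a = 0; heap: [0-10 ALLOC][11-34 FREE]
Op 2: b = malloc(2) -> b = 11; heap: [0-10 ALLOC][11-12 ALLOC][13-34 FREE]
Op 3: a = realloc(a, 14) -> a = 13; heap: [0-10 FREE][11-12 ALLOC][13-26 ALLOC][27-34 FREE]
Op 4: free(b) -> (freed b); heap: [0-12 FREE][13-26 ALLOC][27-34 FREE]
Op 5: c = malloc(4) -> c = 0; heap: [0-3 ALLOC][4-12 FREE][13-26 ALLOC][27-34 FREE]
Op 6: free(c) -> (freed c); heap: [0-12 FREE][13-26 ALLOC][27-34 FREE]
Free blocks: [13 8] total_free=21 largest=13 -> 100*(21-13)/21 = 800/21 ≈ 38.095 -> rounds to 38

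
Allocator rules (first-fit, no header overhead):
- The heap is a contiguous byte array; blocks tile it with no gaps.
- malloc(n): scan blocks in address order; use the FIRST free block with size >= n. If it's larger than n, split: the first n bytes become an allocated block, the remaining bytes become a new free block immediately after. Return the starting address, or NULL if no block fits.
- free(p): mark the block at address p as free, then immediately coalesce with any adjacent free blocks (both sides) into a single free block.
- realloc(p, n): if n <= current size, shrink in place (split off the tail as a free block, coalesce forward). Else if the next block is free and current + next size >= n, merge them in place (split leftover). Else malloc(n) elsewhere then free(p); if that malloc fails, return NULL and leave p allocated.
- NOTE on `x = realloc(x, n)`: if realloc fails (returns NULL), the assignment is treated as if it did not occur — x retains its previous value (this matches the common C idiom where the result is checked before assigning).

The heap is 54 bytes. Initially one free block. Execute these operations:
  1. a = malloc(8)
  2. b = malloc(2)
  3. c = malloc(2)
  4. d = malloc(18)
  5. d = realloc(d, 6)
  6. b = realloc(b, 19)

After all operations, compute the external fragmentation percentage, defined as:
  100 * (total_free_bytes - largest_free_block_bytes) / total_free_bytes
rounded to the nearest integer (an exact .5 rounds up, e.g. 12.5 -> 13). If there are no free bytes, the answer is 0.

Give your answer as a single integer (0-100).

Op 1: a = malloc(8) -> a = 0; heap: [0-7 ALLOC][8-53 FREE]
Op 2: b = malloc(2) -> b = 8; heap: [0-7 ALLOC][8-9 ALLOC][10-53 FREE]
Op 3: c = malloc(2) -> c = 10; heap: [0-7 ALLOC][8-9 ALLOC][10-11 ALLOC][12-53 FREE]
Op 4: d = malloc(18) -> d = 12; heap: [0-7 ALLOC][8-9 ALLOC][10-11 ALLOC][12-29 ALLOC][30-53 FREE]
Op 5: d = realloc(d, 6) -> d = 12; heap: [0-7 ALLOC][8-9 ALLOC][10-11 ALLOC][12-17 ALLOC][18-53 FREE]
Op 6: b = realloc(b, 19) -> b = 18; heap: [0-7 ALLOC][8-9 FREE][10-11 ALLOC][12-17 ALLOC][18-36 ALLOC][37-53 FREE]
Free blocks: [2 17] total_free=19 largest=17 -> 100*(19-17)/19 = 200/19 ≈ 10.526 -> rounds to 11

Answer: 11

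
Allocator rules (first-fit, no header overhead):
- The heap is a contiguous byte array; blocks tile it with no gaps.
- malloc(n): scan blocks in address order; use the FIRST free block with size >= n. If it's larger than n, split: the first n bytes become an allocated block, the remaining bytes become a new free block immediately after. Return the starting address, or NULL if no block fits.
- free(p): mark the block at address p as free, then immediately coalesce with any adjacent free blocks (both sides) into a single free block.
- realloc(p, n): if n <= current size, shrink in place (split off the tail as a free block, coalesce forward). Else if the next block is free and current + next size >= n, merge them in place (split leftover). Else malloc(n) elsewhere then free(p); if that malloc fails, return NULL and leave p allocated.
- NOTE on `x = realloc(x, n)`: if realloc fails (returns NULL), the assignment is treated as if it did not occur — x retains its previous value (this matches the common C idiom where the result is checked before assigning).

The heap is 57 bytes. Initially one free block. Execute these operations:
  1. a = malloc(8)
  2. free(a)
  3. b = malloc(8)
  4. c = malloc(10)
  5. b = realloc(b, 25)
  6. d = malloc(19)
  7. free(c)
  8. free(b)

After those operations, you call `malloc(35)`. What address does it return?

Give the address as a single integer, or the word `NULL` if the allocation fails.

Answer: 0

Derivation:
Op 1: a = malloc(8) -> a = 0; heap: [0-7 ALLOC][8-56 FREE]
Op 2: free(a) -> (freed a); heap: [0-56 FREE]
Op 3: b = malloc(8) -> b = 0; heap: [0-7 ALLOC][8-56 FREE]
Op 4: c = malloc(10) -> c = 8; heap: [0-7 ALLOC][8-17 ALLOC][18-56 FREE]
Op 5: b = realloc(b, 25) -> b = 18; heap: [0-7 FREE][8-17 ALLOC][18-42 ALLOC][43-56 FREE]
Op 6: d = malloc(19) -> d = NULL; heap: [0-7 FREE][8-17 ALLOC][18-42 ALLOC][43-56 FREE]
Op 7: free(c) -> (freed c); heap: [0-17 FREE][18-42 ALLOC][43-56 FREE]
Op 8: free(b) -> (freed b); heap: [0-56 FREE]
malloc(35): first-fit scan over [0-56 FREE] -> 0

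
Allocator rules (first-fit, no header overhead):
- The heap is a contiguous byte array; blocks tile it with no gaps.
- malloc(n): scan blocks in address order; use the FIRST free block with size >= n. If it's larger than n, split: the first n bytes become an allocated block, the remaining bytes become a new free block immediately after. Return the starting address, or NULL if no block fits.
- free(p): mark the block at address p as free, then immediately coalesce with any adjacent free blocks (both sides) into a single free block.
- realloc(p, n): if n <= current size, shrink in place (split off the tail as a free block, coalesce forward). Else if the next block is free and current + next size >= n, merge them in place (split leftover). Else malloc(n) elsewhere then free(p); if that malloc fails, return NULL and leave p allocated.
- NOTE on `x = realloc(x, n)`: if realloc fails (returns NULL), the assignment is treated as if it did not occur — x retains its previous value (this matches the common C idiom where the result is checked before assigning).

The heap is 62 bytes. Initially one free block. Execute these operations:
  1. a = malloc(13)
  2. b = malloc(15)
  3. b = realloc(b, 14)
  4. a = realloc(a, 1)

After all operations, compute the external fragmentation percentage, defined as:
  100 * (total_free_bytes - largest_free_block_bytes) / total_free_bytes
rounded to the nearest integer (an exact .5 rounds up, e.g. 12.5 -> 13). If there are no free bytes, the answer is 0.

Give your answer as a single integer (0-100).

Answer: 26

Derivation:
Op 1: a = malloc(13) -> a = 0; heap: [0-12 ALLOC][13-61 FREE]
Op 2: b = malloc(15) -> b = 13; heap: [0-12 ALLOC][13-27 ALLOC][28-61 FREE]
Op 3: b = realloc(b, 14) -> b = 13; heap: [0-12 ALLOC][13-26 ALLOC][27-61 FREE]
Op 4: a = realloc(a, 1) -> a = 0; heap: [0-0 ALLOC][1-12 FREE][13-26 ALLOC][27-61 FREE]
Free blocks: [12 35] total_free=47 largest=35 -> 100*(47-35)/47 = 1200/47 ≈ 25.532 -> rounds to 26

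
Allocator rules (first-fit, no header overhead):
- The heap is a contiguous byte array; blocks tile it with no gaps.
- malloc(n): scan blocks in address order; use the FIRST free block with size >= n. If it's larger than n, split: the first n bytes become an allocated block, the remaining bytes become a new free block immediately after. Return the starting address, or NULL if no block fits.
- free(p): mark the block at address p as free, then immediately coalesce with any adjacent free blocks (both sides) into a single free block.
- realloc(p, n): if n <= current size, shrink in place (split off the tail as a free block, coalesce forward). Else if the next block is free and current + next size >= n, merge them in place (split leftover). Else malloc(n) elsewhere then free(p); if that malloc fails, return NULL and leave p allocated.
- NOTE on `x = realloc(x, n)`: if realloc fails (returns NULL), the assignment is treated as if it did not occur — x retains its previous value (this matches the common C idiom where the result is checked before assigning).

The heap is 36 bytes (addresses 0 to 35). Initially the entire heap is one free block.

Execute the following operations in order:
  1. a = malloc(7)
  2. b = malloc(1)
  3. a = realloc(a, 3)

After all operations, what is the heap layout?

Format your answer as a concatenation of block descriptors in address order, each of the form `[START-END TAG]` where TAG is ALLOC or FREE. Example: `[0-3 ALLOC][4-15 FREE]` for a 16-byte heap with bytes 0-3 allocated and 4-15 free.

Answer: [0-2 ALLOC][3-6 FREE][7-7 ALLOC][8-35 FREE]

Derivation:
Op 1: a = malloc(7) -> a = 0; heap: [0-6 ALLOC][7-35 FREE]
Op 2: b = malloc(1) -> b = 7; heap: [0-6 ALLOC][7-7 ALLOC][8-35 FREE]
Op 3: a = realloc(a, 3) -> a = 0; heap: [0-2 ALLOC][3-6 FREE][7-7 ALLOC][8-35 FREE]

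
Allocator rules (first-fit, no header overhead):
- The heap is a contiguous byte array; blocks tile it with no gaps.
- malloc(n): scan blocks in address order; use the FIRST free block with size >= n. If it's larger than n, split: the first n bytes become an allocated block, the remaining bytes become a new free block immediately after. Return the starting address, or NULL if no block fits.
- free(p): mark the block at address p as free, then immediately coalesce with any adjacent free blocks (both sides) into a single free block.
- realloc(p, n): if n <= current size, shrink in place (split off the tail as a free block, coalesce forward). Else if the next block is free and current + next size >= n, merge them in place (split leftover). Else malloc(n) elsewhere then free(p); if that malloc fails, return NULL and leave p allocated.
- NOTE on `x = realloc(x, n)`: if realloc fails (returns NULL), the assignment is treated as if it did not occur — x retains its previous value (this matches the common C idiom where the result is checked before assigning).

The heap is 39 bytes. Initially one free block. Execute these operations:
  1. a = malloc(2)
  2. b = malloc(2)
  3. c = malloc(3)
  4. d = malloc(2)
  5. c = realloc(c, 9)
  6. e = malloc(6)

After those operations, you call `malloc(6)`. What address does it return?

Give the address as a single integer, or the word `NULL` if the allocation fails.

Op 1: a = malloc(2) -> a = 0; heap: [0-1 ALLOC][2-38 FREE]
Op 2: b = malloc(2) -> b = 2; heap: [0-1 ALLOC][2-3 ALLOC][4-38 FREE]
Op 3: c = malloc(3) -> c = 4; heap: [0-1 ALLOC][2-3 ALLOC][4-6 ALLOC][7-38 FREE]
Op 4: d = malloc(2) -> d = 7; heap: [0-1 ALLOC][2-3 ALLOC][4-6 ALLOC][7-8 ALLOC][9-38 FREE]
Op 5: c = realloc(c, 9) -> c = 9; heap: [0-1 ALLOC][2-3 ALLOC][4-6 FREE][7-8 ALLOC][9-17 ALLOC][18-38 FREE]
Op 6: e = malloc(6) -> e = 18; heap: [0-1 ALLOC][2-3 ALLOC][4-6 FREE][7-8 ALLOC][9-17 ALLOC][18-23 ALLOC][24-38 FREE]
malloc(6): first-fit scan over [0-1 ALLOC][2-3 ALLOC][4-6 FREE][7-8 ALLOC][9-17 ALLOC][18-23 ALLOC][24-38 FREE] -> 24

Answer: 24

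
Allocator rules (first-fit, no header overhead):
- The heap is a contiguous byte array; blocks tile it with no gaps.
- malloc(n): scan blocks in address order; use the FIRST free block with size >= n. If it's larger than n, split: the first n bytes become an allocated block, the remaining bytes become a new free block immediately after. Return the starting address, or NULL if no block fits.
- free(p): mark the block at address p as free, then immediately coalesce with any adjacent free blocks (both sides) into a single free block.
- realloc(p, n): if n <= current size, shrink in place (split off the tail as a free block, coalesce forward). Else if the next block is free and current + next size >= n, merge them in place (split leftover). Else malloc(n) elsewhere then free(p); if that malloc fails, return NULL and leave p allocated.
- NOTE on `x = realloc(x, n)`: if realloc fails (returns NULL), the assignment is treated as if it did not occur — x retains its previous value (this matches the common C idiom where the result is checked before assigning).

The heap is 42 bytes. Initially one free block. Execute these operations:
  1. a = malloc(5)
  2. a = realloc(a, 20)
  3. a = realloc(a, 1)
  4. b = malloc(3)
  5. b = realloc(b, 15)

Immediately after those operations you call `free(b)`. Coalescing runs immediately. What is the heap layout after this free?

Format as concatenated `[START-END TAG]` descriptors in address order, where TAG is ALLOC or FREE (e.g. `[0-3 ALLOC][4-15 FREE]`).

Answer: [0-0 ALLOC][1-41 FREE]

Derivation:
Op 1: a = malloc(5) -> a = 0; heap: [0-4 ALLOC][5-41 FREE]
Op 2: a = realloc(a, 20) -> a = 0; heap: [0-19 ALLOC][20-41 FREE]
Op 3: a = realloc(a, 1) -> a = 0; heap: [0-0 ALLOC][1-41 FREE]
Op 4: b = malloc(3) -> b = 1; heap: [0-0 ALLOC][1-3 ALLOC][4-41 FREE]
Op 5: b = realloc(b, 15) -> b = 1; heap: [0-0 ALLOC][1-15 ALLOC][16-41 FREE]
free(b): b = 1 -> block [1-15 ALLOC]; mark free, coalesce with adjacent free neighbors -> [0-0 ALLOC][1-41 FREE]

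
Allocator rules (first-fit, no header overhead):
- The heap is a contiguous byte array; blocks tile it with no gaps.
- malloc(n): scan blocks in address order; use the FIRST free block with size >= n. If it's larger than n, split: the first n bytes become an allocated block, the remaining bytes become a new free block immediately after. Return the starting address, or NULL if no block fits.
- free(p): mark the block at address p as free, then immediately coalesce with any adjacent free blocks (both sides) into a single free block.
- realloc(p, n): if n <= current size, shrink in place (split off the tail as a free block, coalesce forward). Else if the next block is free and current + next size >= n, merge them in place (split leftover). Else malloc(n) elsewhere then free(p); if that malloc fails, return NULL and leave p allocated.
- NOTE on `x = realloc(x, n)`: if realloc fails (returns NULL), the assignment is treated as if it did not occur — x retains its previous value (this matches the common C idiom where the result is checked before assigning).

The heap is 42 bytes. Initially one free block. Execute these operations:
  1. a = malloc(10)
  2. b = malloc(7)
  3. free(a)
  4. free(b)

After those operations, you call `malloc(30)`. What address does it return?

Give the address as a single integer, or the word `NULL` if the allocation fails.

Op 1: a = malloc(10) -> a = 0; heap: [0-9 ALLOC][10-41 FREE]
Op 2: b = malloc(7) -> b = 10; heap: [0-9 ALLOC][10-16 ALLOC][17-41 FREE]
Op 3: free(a) -> (freed a); heap: [0-9 FREE][10-16 ALLOC][17-41 FREE]
Op 4: free(b) -> (freed b); heap: [0-41 FREE]
malloc(30): first-fit scan over [0-41 FREE] -> 0

Answer: 0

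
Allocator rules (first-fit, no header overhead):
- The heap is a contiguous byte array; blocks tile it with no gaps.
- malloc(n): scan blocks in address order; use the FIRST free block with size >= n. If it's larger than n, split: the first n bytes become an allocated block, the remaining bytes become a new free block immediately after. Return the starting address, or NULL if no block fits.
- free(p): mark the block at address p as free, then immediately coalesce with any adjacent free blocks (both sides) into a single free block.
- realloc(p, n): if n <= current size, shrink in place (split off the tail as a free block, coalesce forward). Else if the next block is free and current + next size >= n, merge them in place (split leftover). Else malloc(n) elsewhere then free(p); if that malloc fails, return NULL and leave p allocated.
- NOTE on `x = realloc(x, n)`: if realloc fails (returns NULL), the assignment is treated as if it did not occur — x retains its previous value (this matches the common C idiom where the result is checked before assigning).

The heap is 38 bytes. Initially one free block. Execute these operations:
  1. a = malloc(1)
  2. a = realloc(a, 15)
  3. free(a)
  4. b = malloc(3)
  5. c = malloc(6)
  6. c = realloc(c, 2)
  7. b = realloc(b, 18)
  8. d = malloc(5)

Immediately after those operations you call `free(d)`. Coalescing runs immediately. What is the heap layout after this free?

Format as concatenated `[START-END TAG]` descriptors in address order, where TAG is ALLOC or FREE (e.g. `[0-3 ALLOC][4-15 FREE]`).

Answer: [0-2 FREE][3-4 ALLOC][5-22 ALLOC][23-37 FREE]

Derivation:
Op 1: a = malloc(1) -> a = 0; heap: [0-0 ALLOC][1-37 FREE]
Op 2: a = realloc(a, 15) -> a = 0; heap: [0-14 ALLOC][15-37 FREE]
Op 3: free(a) -> (freed a); heap: [0-37 FREE]
Op 4: b = malloc(3) -> b = 0; heap: [0-2 ALLOC][3-37 FREE]
Op 5: c = malloc(6) -> c = 3; heap: [0-2 ALLOC][3-8 ALLOC][9-37 FREE]
Op 6: c = realloc(c, 2) -> c = 3; heap: [0-2 ALLOC][3-4 ALLOC][5-37 FREE]
Op 7: b = realloc(b, 18) -> b = 5; heap: [0-2 FREE][3-4 ALLOC][5-22 ALLOC][23-37 FREE]
Op 8: d = malloc(5) -> d = 23; heap: [0-2 FREE][3-4 ALLOC][5-22 ALLOC][23-27 ALLOC][28-37 FREE]
free(d): d = 23 -> block [23-27 ALLOC]; mark free, coalesce with adjacent free neighbors -> [0-2 FREE][3-4 ALLOC][5-22 ALLOC][23-37 FREE]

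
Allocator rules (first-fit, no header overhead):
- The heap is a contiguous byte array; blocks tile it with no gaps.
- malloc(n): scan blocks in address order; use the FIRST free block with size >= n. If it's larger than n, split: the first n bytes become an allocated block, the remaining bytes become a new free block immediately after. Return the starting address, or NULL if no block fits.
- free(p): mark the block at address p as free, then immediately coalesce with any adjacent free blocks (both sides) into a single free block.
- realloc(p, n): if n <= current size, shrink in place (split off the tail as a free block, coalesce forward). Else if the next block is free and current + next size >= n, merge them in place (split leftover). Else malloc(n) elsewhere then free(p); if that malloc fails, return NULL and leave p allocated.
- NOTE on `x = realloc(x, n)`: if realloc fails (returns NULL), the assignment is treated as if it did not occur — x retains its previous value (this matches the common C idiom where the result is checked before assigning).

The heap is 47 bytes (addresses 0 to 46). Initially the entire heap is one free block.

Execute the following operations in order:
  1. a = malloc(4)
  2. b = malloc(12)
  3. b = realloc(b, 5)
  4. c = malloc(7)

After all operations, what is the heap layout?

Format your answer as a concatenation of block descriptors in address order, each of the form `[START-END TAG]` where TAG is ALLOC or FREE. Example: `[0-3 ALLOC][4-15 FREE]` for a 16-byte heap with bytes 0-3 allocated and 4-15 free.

Answer: [0-3 ALLOC][4-8 ALLOC][9-15 ALLOC][16-46 FREE]

Derivation:
Op 1: a = malloc(4) -> a = 0; heap: [0-3 ALLOC][4-46 FREE]
Op 2: b = malloc(12) -> b = 4; heap: [0-3 ALLOC][4-15 ALLOC][16-46 FREE]
Op 3: b = realloc(b, 5) -> b = 4; heap: [0-3 ALLOC][4-8 ALLOC][9-46 FREE]
Op 4: c = malloc(7) -> c = 9; heap: [0-3 ALLOC][4-8 ALLOC][9-15 ALLOC][16-46 FREE]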